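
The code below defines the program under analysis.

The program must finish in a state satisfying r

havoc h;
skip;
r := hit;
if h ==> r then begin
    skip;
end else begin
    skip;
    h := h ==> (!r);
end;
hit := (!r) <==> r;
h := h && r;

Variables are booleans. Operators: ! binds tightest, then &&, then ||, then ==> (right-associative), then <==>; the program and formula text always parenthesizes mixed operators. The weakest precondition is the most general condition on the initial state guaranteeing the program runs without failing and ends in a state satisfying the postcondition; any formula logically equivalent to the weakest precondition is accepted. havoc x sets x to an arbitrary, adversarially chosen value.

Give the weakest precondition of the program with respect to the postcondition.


Working backward. After the program, r must hold.
Before h := h && r: r
Before hit := (!r) <==> r: r
Then branch requires r; else branch requires r.
Before the if: ((h ==> r) ==> r) && ((!(h ==> r)) ==> r)
Before r := hit: ((h ==> hit) ==> hit) && ((!(h ==> hit)) ==> hit)
Before skip: ((h ==> hit) ==> hit) && ((!(h ==> hit)) ==> hit)
Before havoc h: ((!hit) ==> hit) && hit
Answer: WP = ((!hit) ==> hit) && hit


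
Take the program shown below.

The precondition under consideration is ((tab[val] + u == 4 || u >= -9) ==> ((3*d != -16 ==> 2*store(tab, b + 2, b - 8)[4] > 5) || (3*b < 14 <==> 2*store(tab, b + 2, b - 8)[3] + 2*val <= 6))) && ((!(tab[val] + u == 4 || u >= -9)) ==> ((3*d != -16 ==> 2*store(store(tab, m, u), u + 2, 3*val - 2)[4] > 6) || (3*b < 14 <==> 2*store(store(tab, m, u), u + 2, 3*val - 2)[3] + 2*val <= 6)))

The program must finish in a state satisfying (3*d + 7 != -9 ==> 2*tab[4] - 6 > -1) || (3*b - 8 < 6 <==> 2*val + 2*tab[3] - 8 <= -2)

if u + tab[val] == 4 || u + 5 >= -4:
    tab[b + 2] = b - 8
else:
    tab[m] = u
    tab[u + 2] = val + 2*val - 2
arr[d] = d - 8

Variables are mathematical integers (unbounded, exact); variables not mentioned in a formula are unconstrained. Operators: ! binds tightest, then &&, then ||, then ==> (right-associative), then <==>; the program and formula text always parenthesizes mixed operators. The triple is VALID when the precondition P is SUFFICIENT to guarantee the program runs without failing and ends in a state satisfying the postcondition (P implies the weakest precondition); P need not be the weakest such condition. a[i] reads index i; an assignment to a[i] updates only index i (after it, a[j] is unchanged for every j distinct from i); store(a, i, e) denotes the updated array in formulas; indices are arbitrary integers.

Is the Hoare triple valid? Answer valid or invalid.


Working backward. After the program, the postcondition (3*d + 7 != -9 ==> 2*tab[4] - 6 > -1) || (3*b - 8 < 6 <==> 2*val + 2*tab[3] - 8 <= -2) must hold; in canonical form it is (3*d != -16 ==> 2*tab[4] > 5) || (3*b < 14 <==> 2*tab[3] + 2*val <= 6).
Before arr[d] := d - 8: (3*d != -16 ==> 2*tab[4] > 5) || (3*b < 14 <==> 2*tab[3] + 2*val <= 6)
Then branch requires (3*d != -16 ==> 2*store(tab, b + 2, b - 8)[4] > 5) || (3*b < 14 <==> 2*store(tab, b + 2, b - 8)[3] + 2*val <= 6); else branch requires (3*d != -16 ==> 2*store(store(tab, m, u), u + 2, 3*val - 2)[4] > 5) || (3*b < 14 <==> 2*store(store(tab, m, u), u + 2, 3*val - 2)[3] + 2*val <= 6).
Before the if: ((tab[val] + u == 4 || u >= -9) ==> ((3*d != -16 ==> 2*store(tab, b + 2, b - 8)[4] > 5) || (3*b < 14 <==> 2*store(tab, b + 2, b - 8)[3] + 2*val <= 6))) && ((!(tab[val] + u == 4 || u >= -9)) ==> ((3*d != -16 ==> 2*store(store(tab, m, u), u + 2, 3*val - 2)[4] > 5) || (3*b < 14 <==> 2*store(store(tab, m, u), u + 2, 3*val - 2)[3] + 2*val <= 6)))
The weakest precondition is ((tab[val] + u == 4 || u >= -9) ==> ((3*d != -16 ==> 2*store(tab, b + 2, b - 8)[4] > 5) || (3*b < 14 <==> 2*store(tab, b + 2, b - 8)[3] + 2*val <= 6))) && ((!(tab[val] + u == 4 || u >= -9)) ==> ((3*d != -16 ==> 2*store(store(tab, m, u), u + 2, 3*val - 2)[4] > 5) || (3*b < 14 <==> 2*store(store(tab, m, u), u + 2, 3*val - 2)[3] + 2*val <= 6))).
Check whether ((tab[val] + u == 4 || u >= -9) ==> ((3*d != -16 ==> 2*store(tab, b + 2, b - 8)[4] > 5) || (3*b < 14 <==> 2*store(tab, b + 2, b - 8)[3] + 2*val <= 6))) && ((!(tab[val] + u == 4 || u >= -9)) ==> ((3*d != -16 ==> 2*store(store(tab, m, u), u + 2, 3*val - 2)[4] > 6) || (3*b < 14 <==> 2*store(store(tab, m, u), u + 2, 3*val - 2)[3] + 2*val <= 6))) implies it.
Every state satisfying the precondition satisfies the weakest precondition: the implication holds.
Answer: valid


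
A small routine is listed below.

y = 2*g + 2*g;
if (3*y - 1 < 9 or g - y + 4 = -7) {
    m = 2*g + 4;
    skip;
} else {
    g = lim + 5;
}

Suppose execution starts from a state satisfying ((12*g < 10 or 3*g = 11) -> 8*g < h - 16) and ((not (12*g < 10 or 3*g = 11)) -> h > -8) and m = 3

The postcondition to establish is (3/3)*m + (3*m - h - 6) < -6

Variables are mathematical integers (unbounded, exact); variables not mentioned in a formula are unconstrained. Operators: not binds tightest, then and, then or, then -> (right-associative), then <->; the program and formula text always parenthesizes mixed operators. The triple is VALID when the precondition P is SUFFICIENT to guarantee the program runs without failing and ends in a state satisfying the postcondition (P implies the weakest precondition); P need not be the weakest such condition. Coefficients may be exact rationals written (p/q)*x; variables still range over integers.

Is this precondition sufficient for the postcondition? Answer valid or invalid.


Working backward. After the program, the postcondition (3/3)*m + (3*m - h - 6) < -6 must hold; in canonical form it is 4*m < h.
Then branch requires 8*g < h - 16; else branch requires 4*m < h.
Before the if: ((3*y < 10 or g = y - 11) -> 8*g < h - 16) and ((not (3*y < 10 or g = y - 11)) -> 4*m < h)
Before y := 2*g + 2*g: ((12*g < 10 or 3*g = 11) -> 8*g < h - 16) and ((not (12*g < 10 or 3*g = 11)) -> 4*m < h)
The weakest precondition is ((12*g < 10 or 3*g = 11) -> 8*g < h - 16) and ((not (12*g < 10 or 3*g = 11)) -> 4*m < h).
Check whether ((12*g < 10 or 3*g = 11) -> 8*g < h - 16) and ((not (12*g < 10 or 3*g = 11)) -> h > -8) and m = 3 implies it.
Countermodel: at the initial state g = 1, h = -7, m = 3, the precondition holds but the weakest precondition fails.
Answer: invalid


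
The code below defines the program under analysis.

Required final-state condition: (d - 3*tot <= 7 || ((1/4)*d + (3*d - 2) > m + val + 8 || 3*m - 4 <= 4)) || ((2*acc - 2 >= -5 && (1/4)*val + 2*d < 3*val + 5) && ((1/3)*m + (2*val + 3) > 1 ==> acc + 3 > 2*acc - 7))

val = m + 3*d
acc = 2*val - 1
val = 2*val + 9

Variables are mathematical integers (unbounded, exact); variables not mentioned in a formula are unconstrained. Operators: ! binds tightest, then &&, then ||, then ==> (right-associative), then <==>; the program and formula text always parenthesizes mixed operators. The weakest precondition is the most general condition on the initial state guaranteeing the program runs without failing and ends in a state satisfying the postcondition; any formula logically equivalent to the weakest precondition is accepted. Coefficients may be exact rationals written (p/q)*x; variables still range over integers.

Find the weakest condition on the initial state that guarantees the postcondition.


Working backward. After the program, the postcondition (d - 3*tot <= 7 || ((1/4)*d + (3*d - 2) > m + val + 8 || 3*m - 4 <= 4)) || ((2*acc - 2 >= -5 && (1/4)*val + 2*d < 3*val + 5) && ((1/3)*m + (2*val + 3) > 1 ==> acc + 3 > 2*acc - 7)) must hold; in canonical form it is d <= 3*tot + 7 || (13/4)*d > m + val + 10 || 3*m <= 8 || (2*acc >= -3 && 2*d < (11/4)*val + 5 && ((1/3)*m + 2*val > -2 ==> acc < 10)).
Before val := 2*val + 9: d <= 3*tot + 7 || (13/4)*d > m + 2*val + 19 || 3*m <= 8 || (2*acc >= -3 && 2*d < (11/2)*val + 119/4 && ((1/3)*m + 4*val > -20 ==> acc < 10))
Before acc := 2*val - 1: d <= 3*tot + 7 || (13/4)*d > m + 2*val + 19 || 3*m <= 8 || (4*val >= -1 && 2*d < (11/2)*val + 119/4 && ((1/3)*m + 4*val > -20 ==> 2*val < 11))
Before val := m + 3*d: d <= 3*tot + 7 || (11/4)*d + 3*m < -19 || 3*m <= 8 || (12*d + 4*m >= -1 && (29/2)*d + (11/2)*m > -119/4 && (12*d + (13/3)*m > -20 ==> 6*d + 2*m < 11))
Answer: WP = d <= 3*tot + 7 || (11/4)*d + 3*m < -19 || 3*m <= 8 || (12*d + 4*m >= -1 && (29/2)*d + (11/2)*m > -119/4 && (12*d + (13/3)*m > -20 ==> 6*d + 2*m < 11))


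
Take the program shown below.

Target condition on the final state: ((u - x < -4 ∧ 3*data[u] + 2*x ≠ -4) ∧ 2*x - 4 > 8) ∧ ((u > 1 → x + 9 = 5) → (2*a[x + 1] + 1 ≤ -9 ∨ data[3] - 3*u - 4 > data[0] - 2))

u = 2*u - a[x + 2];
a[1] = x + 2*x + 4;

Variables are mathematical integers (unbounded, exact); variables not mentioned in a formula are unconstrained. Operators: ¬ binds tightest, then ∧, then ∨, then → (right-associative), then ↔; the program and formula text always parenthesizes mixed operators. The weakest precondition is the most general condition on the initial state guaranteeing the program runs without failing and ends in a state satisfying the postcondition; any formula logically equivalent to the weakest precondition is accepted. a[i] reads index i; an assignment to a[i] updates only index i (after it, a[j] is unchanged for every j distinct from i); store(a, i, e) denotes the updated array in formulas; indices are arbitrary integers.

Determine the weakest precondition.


Working backward. After the program, the postcondition ((u - x < -4 ∧ 3*data[u] + 2*x ≠ -4) ∧ 2*x - 4 > 8) ∧ ((u > 1 → x + 9 = 5) → (2*a[x + 1] + 1 ≤ -9 ∨ data[3] - 3*u - 4 > data[0] - 2)) must hold; in canonical form it is u < x - 4 ∧ 3*data[u] + 2*x ≠ -4 ∧ 2*x > 12 ∧ ((u > 1 → x = -4) → (2*a[x + 1] ≤ -10 ∨ data[3] > data[0] + 3*u + 2)).
Before a[1] := x + 2*x + 4: u < x - 4 ∧ 3*data[u] + 2*x ≠ -4 ∧ 2*x > 12 ∧ ((u > 1 → x = -4) → (2*store(a, 1, 3*x + 4)[x + 1] ≤ -10 ∨ data[3] > data[0] + 3*u + 2))
Before u := 2*u - a[x + 2]: 2*u < a[x + 2] + x - 4 ∧ 3*data[-a[x + 2] + 2*u] + 2*x ≠ -4 ∧ 2*x > 12 ∧ ((2*u > a[x + 2] + 1 → x = -4) → (2*store(a, 1, 3*x + 4)[x + 1] ≤ -10 ∨ 3*a[x + 2] + data[3] > data[0] + 6*u + 2))
Answer: WP = 2*u < a[x + 2] + x - 4 ∧ 3*data[-a[x + 2] + 2*u] + 2*x ≠ -4 ∧ 2*x > 12 ∧ ((2*u > a[x + 2] + 1 → x = -4) → (2*store(a, 1, 3*x + 4)[x + 1] ≤ -10 ∨ 3*a[x + 2] + data[3] > data[0] + 6*u + 2))


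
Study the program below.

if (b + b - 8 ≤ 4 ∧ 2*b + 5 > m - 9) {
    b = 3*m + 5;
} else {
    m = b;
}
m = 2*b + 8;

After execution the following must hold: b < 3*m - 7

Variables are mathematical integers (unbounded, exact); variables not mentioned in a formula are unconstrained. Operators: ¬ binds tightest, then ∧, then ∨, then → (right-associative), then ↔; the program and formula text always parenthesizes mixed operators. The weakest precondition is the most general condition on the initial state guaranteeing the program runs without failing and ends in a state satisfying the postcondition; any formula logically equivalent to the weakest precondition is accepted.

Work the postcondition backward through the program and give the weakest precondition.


Working backward. After the program, b < 3*m - 7 must hold.
Before m := 2*b + 8: 5*b > -17
Then branch requires 15*m > -42; else branch requires 5*b > -17.
Before the if: ((2*b ≤ 12 ∧ 2*b > m - 14) → 15*m > -42) ∧ ((¬(2*b ≤ 12 ∧ 2*b > m - 14)) → 5*b > -17)
Answer: WP = ((2*b ≤ 12 ∧ 2*b > m - 14) → 15*m > -42) ∧ ((¬(2*b ≤ 12 ∧ 2*b > m - 14)) → 5*b > -17)


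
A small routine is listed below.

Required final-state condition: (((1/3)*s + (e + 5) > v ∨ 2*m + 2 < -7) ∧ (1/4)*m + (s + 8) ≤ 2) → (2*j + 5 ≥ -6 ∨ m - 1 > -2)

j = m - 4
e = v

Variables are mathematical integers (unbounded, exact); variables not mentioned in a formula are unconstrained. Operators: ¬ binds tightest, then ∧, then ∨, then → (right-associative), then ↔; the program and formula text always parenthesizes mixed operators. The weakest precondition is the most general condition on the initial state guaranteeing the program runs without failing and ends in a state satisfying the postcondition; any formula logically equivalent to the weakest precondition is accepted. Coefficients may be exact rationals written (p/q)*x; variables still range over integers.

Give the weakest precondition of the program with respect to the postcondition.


Working backward. After the program, the postcondition (((1/3)*s + (e + 5) > v ∨ 2*m + 2 < -7) ∧ (1/4)*m + (s + 8) ≤ 2) → (2*j + 5 ≥ -6 ∨ m - 1 > -2) must hold; in canonical form it is ((e + (1/3)*s > v - 5 ∨ 2*m < -9) ∧ (1/4)*m + s ≤ -6) → (2*j ≥ -11 ∨ m > -1).
Before e := v: (((1/3)*s > -5 ∨ 2*m < -9) ∧ (1/4)*m + s ≤ -6) → (2*j ≥ -11 ∨ m > -1)
Before j := m - 4: (((1/3)*s > -5 ∨ 2*m < -9) ∧ (1/4)*m + s ≤ -6) → (2*m ≥ -3 ∨ m > -1)
Answer: WP = (((1/3)*s > -5 ∨ 2*m < -9) ∧ (1/4)*m + s ≤ -6) → (2*m ≥ -3 ∨ m > -1)


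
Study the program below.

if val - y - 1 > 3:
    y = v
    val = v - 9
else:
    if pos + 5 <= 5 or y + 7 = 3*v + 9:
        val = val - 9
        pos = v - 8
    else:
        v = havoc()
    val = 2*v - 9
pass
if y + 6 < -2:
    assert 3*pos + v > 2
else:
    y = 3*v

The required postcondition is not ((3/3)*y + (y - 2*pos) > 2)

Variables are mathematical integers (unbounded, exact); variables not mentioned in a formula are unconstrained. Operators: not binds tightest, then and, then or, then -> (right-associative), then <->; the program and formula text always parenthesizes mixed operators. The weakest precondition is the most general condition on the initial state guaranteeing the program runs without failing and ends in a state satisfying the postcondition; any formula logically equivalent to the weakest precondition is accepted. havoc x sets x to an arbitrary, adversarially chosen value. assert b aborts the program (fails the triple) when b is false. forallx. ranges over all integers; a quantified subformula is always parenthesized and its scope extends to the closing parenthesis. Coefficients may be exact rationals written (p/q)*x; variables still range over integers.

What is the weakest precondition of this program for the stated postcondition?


Working backward. After the program, the postcondition not ((3/3)*y + (y - 2*pos) > 2) must hold; in canonical form it is not (2*y > 2*pos + 2).
Then branch requires 3*pos + v > 2 and (not (2*y > 2*pos + 2)); else branch requires not (6*v > 2*pos + 2).
Before the if: (y < -8 -> (3*pos + v > 2 and (not (2*y > 2*pos + 2)))) and ((not (y < -8)) -> (not (6*v > 2*pos + 2)))
Before skip: (y < -8 -> (3*pos + v > 2 and (not (2*y > 2*pos + 2)))) and ((not (y < -8)) -> (not (6*v > 2*pos + 2)))
Then branch requires (v < -8 -> (3*pos + v > 2 and (not (2*v > 2*pos + 2)))) and ((not (v < -8)) -> (not (6*v > 2*pos + 2))); else branch requires ((pos <= 0 or y = 3*v + 2) -> ((y < -8 -> (4*v > 26 and (not (2*y > 2*v - 14)))) and ((not (y < -8)) -> (not (4*v > -14))))) and ((not (pos <= 0 or y = 3*v + 2)) -> (forall v_1. ((y < -8 -> (3*pos + v_1 > 2 and (not (2*y > 2*pos + 2)))) and ((not (y < -8)) -> (not (6*v_1 > 2*pos + 2)))))).
Before the if: (val > y + 4 -> ((v < -8 -> (3*pos + v > 2 and (not (2*v > 2*pos + 2)))) and ((not (v < -8)) -> (not (6*v > 2*pos + 2))))) and ((not (val > y + 4)) -> (((pos <= 0 or y = 3*v + 2) -> ((y < -8 -> (4*v > 26 and (not (2*y > 2*v - 14)))) and ((not (y < -8)) -> (not (4*v > -14))))) and ((not (pos <= 0 or y = 3*v + 2)) -> (forall v_1. ((y < -8 -> (3*pos + v_1 > 2 and (not (2*y > 2*pos + 2)))) and ((not (y < -8)) -> (not (6*v_1 > 2*pos + 2))))))))
Answer: WP = (val > y + 4 -> ((v < -8 -> (3*pos + v > 2 and (not (2*v > 2*pos + 2)))) and ((not (v < -8)) -> (not (6*v > 2*pos + 2))))) and ((not (val > y + 4)) -> (((pos <= 0 or y = 3*v + 2) -> ((y < -8 -> (4*v > 26 and (not (2*y > 2*v - 14)))) and ((not (y < -8)) -> (not (4*v > -14))))) and ((not (pos <= 0 or y = 3*v + 2)) -> (forall v_1. ((y < -8 -> (3*pos + v_1 > 2 and (not (2*y > 2*pos + 2)))) and ((not (y < -8)) -> (not (6*v_1 > 2*pos + 2))))))))


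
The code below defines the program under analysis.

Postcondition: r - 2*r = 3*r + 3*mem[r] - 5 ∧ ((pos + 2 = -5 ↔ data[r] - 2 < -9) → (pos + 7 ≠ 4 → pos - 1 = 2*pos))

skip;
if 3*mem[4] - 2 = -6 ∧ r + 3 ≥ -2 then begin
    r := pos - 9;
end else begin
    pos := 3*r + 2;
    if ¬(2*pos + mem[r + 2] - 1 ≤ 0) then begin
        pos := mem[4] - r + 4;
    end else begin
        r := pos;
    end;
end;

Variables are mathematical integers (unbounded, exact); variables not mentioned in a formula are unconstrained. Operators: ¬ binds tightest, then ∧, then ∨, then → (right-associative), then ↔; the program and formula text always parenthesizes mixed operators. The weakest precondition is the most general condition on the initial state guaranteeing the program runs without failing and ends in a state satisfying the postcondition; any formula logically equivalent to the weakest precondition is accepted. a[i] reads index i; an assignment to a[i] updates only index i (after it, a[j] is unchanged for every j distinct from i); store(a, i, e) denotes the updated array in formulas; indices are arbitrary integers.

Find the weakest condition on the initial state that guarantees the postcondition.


Working backward. After the program, the postcondition r - 2*r = 3*r + 3*mem[r] - 5 ∧ ((pos + 2 = -5 ↔ data[r] - 2 < -9) → (pos + 7 ≠ 4 → pos - 1 = 2*pos)) must hold; in canonical form it is 3*mem[r] + 4*r = 5 ∧ ((pos = -7 ↔ data[r] < -7) → (pos ≠ -3 → pos = -1)).
Then branch requires 3*mem[pos - 9] + 4*pos = 41 ∧ ((pos = -7 ↔ data[pos - 9] < -7) → (pos ≠ -3 → pos = -1)); else branch requires ((¬(mem[r + 2] + 6*r ≤ -3)) → (3*mem[r] + 4*r = 5 ∧ ((mem[4] = r - 11 ↔ data[r] < -7) → (mem[4] ≠ r - 7 → mem[4] = r - 5)))) ∧ (mem[r + 2] + 6*r ≤ -3 → (3*mem[3*r + 2] + 12*r = -3 ∧ ((3*r = -9 ↔ data[3*r + 2] < -7) → (3*r ≠ -5 → 3*r = -3)))).
Before the if: ((3*mem[4] = -4 ∧ r ≥ -5) → (3*mem[pos - 9] + 4*pos = 41 ∧ ((pos = -7 ↔ data[pos - 9] < -7) → (pos ≠ -3 → pos = -1)))) ∧ ((¬(3*mem[4] = -4 ∧ r ≥ -5)) → (((¬(mem[r + 2] + 6*r ≤ -3)) → (3*mem[r] + 4*r = 5 ∧ ((mem[4] = r - 11 ↔ data[r] < -7) → (mem[4] ≠ r - 7 → mem[4] = r - 5)))) ∧ (mem[r + 2] + 6*r ≤ -3 → (3*mem[3*r + 2] + 12*r = -3 ∧ ((3*r = -9 ↔ data[3*r + 2] < -7) → (3*r ≠ -5 → 3*r = -3))))))
Before skip: ((3*mem[4] = -4 ∧ r ≥ -5) → (3*mem[pos - 9] + 4*pos = 41 ∧ ((pos = -7 ↔ data[pos - 9] < -7) → (pos ≠ -3 → pos = -1)))) ∧ ((¬(3*mem[4] = -4 ∧ r ≥ -5)) → (((¬(mem[r + 2] + 6*r ≤ -3)) → (3*mem[r] + 4*r = 5 ∧ ((mem[4] = r - 11 ↔ data[r] < -7) → (mem[4] ≠ r - 7 → mem[4] = r - 5)))) ∧ (mem[r + 2] + 6*r ≤ -3 → (3*mem[3*r + 2] + 12*r = -3 ∧ ((3*r = -9 ↔ data[3*r + 2] < -7) → (3*r ≠ -5 → 3*r = -3))))))
Answer: WP = ((3*mem[4] = -4 ∧ r ≥ -5) → (3*mem[pos - 9] + 4*pos = 41 ∧ ((pos = -7 ↔ data[pos - 9] < -7) → (pos ≠ -3 → pos = -1)))) ∧ ((¬(3*mem[4] = -4 ∧ r ≥ -5)) → (((¬(mem[r + 2] + 6*r ≤ -3)) → (3*mem[r] + 4*r = 5 ∧ ((mem[4] = r - 11 ↔ data[r] < -7) → (mem[4] ≠ r - 7 → mem[4] = r - 5)))) ∧ (mem[r + 2] + 6*r ≤ -3 → (3*mem[3*r + 2] + 12*r = -3 ∧ ((3*r = -9 ↔ data[3*r + 2] < -7) → (3*r ≠ -5 → 3*r = -3))))))


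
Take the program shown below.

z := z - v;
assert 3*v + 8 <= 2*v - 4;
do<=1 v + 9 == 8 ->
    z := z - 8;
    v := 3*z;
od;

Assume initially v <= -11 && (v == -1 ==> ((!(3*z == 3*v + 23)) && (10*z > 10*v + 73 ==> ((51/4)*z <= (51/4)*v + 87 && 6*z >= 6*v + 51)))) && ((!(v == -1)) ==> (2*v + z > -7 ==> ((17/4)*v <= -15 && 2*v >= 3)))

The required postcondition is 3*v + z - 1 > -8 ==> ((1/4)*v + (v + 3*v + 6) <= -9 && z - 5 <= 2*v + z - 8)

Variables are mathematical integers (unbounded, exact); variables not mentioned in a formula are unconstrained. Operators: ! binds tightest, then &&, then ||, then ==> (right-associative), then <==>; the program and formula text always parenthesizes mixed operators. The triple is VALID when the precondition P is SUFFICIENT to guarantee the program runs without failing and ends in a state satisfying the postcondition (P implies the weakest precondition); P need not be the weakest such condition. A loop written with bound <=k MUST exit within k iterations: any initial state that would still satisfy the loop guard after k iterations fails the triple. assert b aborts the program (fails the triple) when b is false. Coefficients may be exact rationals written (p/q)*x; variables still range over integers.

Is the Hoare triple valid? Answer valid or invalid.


Working backward. After the program, the postcondition 3*v + z - 1 > -8 ==> ((1/4)*v + (v + 3*v + 6) <= -9 && z - 5 <= 2*v + z - 8) must hold; in canonical form it is 3*v + z > -7 ==> ((17/4)*v <= -15 && 2*v >= 3).
Before the loop (bound <=1), unroll the exhaustion recursion (WP_0 = exit-now case; WP_j = one more guarded iteration, up to j = 1):
  WP_0: (!(v == -1)) && (3*v + z > -7 ==> ((17/4)*v <= -15 && 2*v >= 3))
  WP_1: (v == -1 ==> ((!(3*z == 23)) && (10*z > 73 ==> ((51/4)*z <= 87 && 6*z >= 51)))) && ((!(v == -1)) ==> (3*v + z > -7 ==> ((17/4)*v <= -15 && 2*v >= 3)))
So before the loop: (v == -1 ==> ((!(3*z == 23)) && (10*z > 73 ==> ((51/4)*z <= 87 && 6*z >= 51)))) && ((!(v == -1)) ==> (3*v + z > -7 ==> ((17/4)*v <= -15 && 2*v >= 3)))
Before assert 3*v + 8 <= 2*v - 4: v <= -12 && (v == -1 ==> ((!(3*z == 23)) && (10*z > 73 ==> ((51/4)*z <= 87 && 6*z >= 51)))) && ((!(v == -1)) ==> (3*v + z > -7 ==> ((17/4)*v <= -15 && 2*v >= 3)))
Before z := z - v: v <= -12 && (v == -1 ==> ((!(3*z == 3*v + 23)) && (10*z > 10*v + 73 ==> ((51/4)*z <= (51/4)*v + 87 && 6*z >= 6*v + 51)))) && ((!(v == -1)) ==> (2*v + z > -7 ==> ((17/4)*v <= -15 && 2*v >= 3)))
The weakest precondition is v <= -12 && (v == -1 ==> ((!(3*z == 3*v + 23)) && (10*z > 10*v + 73 ==> ((51/4)*z <= (51/4)*v + 87 && 6*z >= 6*v + 51)))) && ((!(v == -1)) ==> (2*v + z > -7 ==> ((17/4)*v <= -15 && 2*v >= 3))).
Check whether v <= -11 && (v == -1 ==> ((!(3*z == 3*v + 23)) && (10*z > 10*v + 73 ==> ((51/4)*z <= (51/4)*v + 87 && 6*z >= 6*v + 51)))) && ((!(v == -1)) ==> (2*v + z > -7 ==> ((17/4)*v <= -15 && 2*v >= 3))) implies it.
Countermodel: at the initial state v = -11, z = 15, the precondition holds but the weakest precondition fails.
Answer: invalid


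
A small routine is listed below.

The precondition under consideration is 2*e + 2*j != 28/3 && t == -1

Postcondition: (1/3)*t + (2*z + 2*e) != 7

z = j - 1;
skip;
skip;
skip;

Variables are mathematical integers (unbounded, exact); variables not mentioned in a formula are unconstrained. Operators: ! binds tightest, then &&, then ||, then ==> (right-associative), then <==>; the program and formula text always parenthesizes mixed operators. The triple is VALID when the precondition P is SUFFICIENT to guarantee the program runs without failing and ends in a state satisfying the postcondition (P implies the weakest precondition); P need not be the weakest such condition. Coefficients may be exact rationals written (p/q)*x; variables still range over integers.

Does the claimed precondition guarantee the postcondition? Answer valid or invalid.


Working backward. After the program, the postcondition (1/3)*t + (2*z + 2*e) != 7 must hold; in canonical form it is 2*e + (1/3)*t + 2*z != 7.
Before skip: 2*e + (1/3)*t + 2*z != 7
Before skip: 2*e + (1/3)*t + 2*z != 7
Before skip: 2*e + (1/3)*t + 2*z != 7
Before z := j - 1: 2*e + 2*j + (1/3)*t != 9
The weakest precondition is 2*e + 2*j + (1/3)*t != 9.
Check whether 2*e + 2*j != 28/3 && t == -1 implies it.
Every state satisfying the precondition satisfies the weakest precondition: the implication holds.
Answer: valid


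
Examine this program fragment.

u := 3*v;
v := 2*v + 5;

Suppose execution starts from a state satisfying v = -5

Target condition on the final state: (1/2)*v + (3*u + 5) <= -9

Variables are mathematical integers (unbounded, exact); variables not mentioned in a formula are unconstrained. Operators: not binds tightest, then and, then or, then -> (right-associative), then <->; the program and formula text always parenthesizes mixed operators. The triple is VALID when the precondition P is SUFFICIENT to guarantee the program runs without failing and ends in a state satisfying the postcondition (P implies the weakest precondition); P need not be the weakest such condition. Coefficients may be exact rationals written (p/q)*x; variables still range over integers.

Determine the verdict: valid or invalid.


Working backward. After the program, the postcondition (1/2)*v + (3*u + 5) <= -9 must hold; in canonical form it is 3*u + (1/2)*v <= -14.
Before v := 2*v + 5: 3*u + v <= -33/2
Before u := 3*v: 10*v <= -33/2
The weakest precondition is 10*v <= -33/2.
Check whether v = -5 implies it.
Every state satisfying the precondition satisfies the weakest precondition: the implication holds.
Answer: valid


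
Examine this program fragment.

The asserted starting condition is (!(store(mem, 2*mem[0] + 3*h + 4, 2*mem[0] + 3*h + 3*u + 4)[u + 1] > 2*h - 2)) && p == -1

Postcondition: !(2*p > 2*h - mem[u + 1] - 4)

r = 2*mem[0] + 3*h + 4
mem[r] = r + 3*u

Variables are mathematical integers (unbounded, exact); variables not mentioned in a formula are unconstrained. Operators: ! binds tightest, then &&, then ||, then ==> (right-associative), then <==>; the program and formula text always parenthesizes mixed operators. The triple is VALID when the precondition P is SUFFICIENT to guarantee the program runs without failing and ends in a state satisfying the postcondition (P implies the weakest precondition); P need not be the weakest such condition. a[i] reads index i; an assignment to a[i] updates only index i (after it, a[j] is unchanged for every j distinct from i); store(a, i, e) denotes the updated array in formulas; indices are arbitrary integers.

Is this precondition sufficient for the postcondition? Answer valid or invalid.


Working backward. After the program, the postcondition !(2*p > 2*h - mem[u + 1] - 4) must hold; in canonical form it is !(mem[u + 1] + 2*p > 2*h - 4).
Before mem[r] := r + 3*u: !(store(mem, r, r + 3*u)[u + 1] + 2*p > 2*h - 4)
Before r := 2*mem[0] + 3*h + 4: !(store(mem, 2*mem[0] + 3*h + 4, 2*mem[0] + 3*h + 3*u + 4)[u + 1] + 2*p > 2*h - 4)
The weakest precondition is !(store(mem, 2*mem[0] + 3*h + 4, 2*mem[0] + 3*h + 3*u + 4)[u + 1] + 2*p > 2*h - 4).
Check whether (!(store(mem, 2*mem[0] + 3*h + 4, 2*mem[0] + 3*h + 3*u + 4)[u + 1] > 2*h - 2)) && p == -1 implies it.
Every state satisfying the precondition satisfies the weakest precondition: the implication holds.
Answer: valid


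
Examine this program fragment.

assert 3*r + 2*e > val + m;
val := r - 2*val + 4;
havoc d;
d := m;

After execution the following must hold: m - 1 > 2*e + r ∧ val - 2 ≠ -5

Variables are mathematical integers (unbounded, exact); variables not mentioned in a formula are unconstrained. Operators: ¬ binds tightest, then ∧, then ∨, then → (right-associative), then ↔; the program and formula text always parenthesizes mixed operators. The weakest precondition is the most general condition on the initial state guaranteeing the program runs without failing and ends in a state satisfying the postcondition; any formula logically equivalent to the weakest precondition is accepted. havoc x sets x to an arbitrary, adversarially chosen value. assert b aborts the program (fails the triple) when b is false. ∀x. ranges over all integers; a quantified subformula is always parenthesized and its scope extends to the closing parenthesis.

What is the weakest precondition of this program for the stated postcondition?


Working backward. After the program, the postcondition m - 1 > 2*e + r ∧ val - 2 ≠ -5 must hold; in canonical form it is m > 2*e + r + 1 ∧ val ≠ -3.
Before d := m: m > 2*e + r + 1 ∧ val ≠ -3
Before havoc d: m > 2*e + r + 1 ∧ val ≠ -3
Before val := r - 2*val + 4: m > 2*e + r + 1 ∧ r ≠ 2*val - 7
Before assert 3*r + 2*e > val + m: 2*e + 3*r > m + val ∧ m > 2*e + r + 1 ∧ r ≠ 2*val - 7
Answer: WP = 2*e + 3*r > m + val ∧ m > 2*e + r + 1 ∧ r ≠ 2*val - 7


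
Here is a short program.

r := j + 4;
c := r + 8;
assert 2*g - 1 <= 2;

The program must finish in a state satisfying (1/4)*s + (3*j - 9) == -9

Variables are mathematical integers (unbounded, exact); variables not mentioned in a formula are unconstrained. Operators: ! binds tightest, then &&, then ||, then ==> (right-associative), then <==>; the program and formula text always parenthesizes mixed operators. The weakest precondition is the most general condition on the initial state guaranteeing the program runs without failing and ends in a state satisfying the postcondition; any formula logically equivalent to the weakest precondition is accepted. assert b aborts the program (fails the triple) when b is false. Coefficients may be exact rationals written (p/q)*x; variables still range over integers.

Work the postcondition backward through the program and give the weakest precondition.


Working backward. After the program, the postcondition (1/4)*s + (3*j - 9) == -9 must hold; in canonical form it is 3*j + (1/4)*s == 0.
Before assert 2*g - 1 <= 2: 2*g <= 3 && 3*j + (1/4)*s == 0
Before c := r + 8: 2*g <= 3 && 3*j + (1/4)*s == 0
Before r := j + 4: 2*g <= 3 && 3*j + (1/4)*s == 0
Answer: WP = 2*g <= 3 && 3*j + (1/4)*s == 0


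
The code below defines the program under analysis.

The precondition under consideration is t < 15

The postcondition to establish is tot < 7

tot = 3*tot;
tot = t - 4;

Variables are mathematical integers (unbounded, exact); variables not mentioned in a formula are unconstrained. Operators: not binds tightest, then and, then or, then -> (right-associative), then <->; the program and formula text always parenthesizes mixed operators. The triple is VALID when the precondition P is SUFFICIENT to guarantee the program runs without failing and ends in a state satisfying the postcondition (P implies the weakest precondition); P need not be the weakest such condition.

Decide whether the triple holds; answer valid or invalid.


Working backward. After the program, tot < 7 must hold.
Before tot := t - 4: t < 11
Before tot := 3*tot: t < 11
The weakest precondition is t < 11.
Check whether t < 15 implies it.
Countermodel: at the initial state t = 11, the precondition holds but the weakest precondition fails.
Answer: invalid


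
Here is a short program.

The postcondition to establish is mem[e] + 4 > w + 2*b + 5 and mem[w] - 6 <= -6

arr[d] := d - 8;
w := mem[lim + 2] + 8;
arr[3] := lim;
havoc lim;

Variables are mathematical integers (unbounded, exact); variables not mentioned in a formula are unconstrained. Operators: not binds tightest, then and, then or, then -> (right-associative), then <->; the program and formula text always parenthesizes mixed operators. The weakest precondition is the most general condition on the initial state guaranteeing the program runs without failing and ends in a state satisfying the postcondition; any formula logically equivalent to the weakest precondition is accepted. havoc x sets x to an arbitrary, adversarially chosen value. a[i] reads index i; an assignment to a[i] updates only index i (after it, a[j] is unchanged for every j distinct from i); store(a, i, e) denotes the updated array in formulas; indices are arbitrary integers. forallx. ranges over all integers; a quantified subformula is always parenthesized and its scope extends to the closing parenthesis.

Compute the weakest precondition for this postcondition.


Working backward. After the program, the postcondition mem[e] + 4 > w + 2*b + 5 and mem[w] - 6 <= -6 must hold; in canonical form it is mem[e] > 2*b + w + 1 and mem[w] <= 0.
Before havoc lim: mem[e] > 2*b + w + 1 and mem[w] <= 0
Before arr[3] := lim: mem[e] > 2*b + w + 1 and mem[w] <= 0
Before w := mem[lim + 2] + 8: mem[e] > mem[lim + 2] + 2*b + 9 and mem[mem[lim + 2] + 8] <= 0
Before arr[d] := d - 8: mem[e] > mem[lim + 2] + 2*b + 9 and mem[mem[lim + 2] + 8] <= 0
Answer: WP = mem[e] > mem[lim + 2] + 2*b + 9 and mem[mem[lim + 2] + 8] <= 0


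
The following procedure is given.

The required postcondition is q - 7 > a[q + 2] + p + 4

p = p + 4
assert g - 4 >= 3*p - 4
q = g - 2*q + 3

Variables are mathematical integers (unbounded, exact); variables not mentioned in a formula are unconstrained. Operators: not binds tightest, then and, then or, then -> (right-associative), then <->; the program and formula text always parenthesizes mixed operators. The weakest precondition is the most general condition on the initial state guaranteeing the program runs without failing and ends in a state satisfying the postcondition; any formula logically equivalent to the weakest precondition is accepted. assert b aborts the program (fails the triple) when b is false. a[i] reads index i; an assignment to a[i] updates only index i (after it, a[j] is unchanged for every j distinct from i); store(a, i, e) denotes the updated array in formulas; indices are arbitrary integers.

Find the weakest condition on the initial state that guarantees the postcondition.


Working backward. After the program, the postcondition q - 7 > a[q + 2] + p + 4 must hold; in canonical form it is q > a[q + 2] + p + 11.
Before q := g - 2*q + 3: g > a[g - 2*q + 5] + p + 2*q + 8
Before assert g - 4 >= 3*p - 4: g >= 3*p and g > a[g - 2*q + 5] + p + 2*q + 8
Before p := p + 4: g >= 3*p + 12 and g > a[g - 2*q + 5] + p + 2*q + 12
Answer: WP = g >= 3*p + 12 and g > a[g - 2*q + 5] + p + 2*q + 12


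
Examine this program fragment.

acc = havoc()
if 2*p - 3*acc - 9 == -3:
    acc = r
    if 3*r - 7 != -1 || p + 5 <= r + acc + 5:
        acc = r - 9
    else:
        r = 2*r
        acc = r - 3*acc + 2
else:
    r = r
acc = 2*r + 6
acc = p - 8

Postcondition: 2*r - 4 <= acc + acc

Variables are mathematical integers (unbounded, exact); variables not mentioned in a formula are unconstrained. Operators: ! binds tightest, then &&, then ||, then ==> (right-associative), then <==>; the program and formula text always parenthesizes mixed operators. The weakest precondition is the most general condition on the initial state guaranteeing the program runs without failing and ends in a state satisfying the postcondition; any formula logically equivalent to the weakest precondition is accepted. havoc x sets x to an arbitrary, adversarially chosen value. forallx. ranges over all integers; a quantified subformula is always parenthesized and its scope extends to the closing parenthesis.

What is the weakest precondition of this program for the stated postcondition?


Working backward. After the program, the postcondition 2*r - 4 <= acc + acc must hold; in canonical form it is 2*r <= 2*acc + 4.
Before acc := p - 8: 2*r <= 2*p - 12
Before acc := 2*r + 6: 2*r <= 2*p - 12
Then branch requires ((3*r != 6 || p <= 2*r) ==> 2*r <= 2*p - 12) && ((!(3*r != 6 || p <= 2*r)) ==> 4*r <= 2*p - 12); else branch requires 2*r <= 2*p - 12.
Before the if: (2*p == 3*acc + 6 ==> (((3*r != 6 || p <= 2*r) ==> 2*r <= 2*p - 12) && ((!(3*r != 6 || p <= 2*r)) ==> 4*r <= 2*p - 12))) && ((!(2*p == 3*acc + 6)) ==> 2*r <= 2*p - 12)
Before havoc acc: forall acc_1. ((2*p == 3*acc_1 + 6 ==> (((3*r != 6 || p <= 2*r) ==> 2*r <= 2*p - 12) && ((!(3*r != 6 || p <= 2*r)) ==> 4*r <= 2*p - 12))) && ((!(2*p == 3*acc_1 + 6)) ==> 2*r <= 2*p - 12))
Answer: WP = forall acc_1. ((2*p == 3*acc_1 + 6 ==> (((3*r != 6 || p <= 2*r) ==> 2*r <= 2*p - 12) && ((!(3*r != 6 || p <= 2*r)) ==> 4*r <= 2*p - 12))) && ((!(2*p == 3*acc_1 + 6)) ==> 2*r <= 2*p - 12))


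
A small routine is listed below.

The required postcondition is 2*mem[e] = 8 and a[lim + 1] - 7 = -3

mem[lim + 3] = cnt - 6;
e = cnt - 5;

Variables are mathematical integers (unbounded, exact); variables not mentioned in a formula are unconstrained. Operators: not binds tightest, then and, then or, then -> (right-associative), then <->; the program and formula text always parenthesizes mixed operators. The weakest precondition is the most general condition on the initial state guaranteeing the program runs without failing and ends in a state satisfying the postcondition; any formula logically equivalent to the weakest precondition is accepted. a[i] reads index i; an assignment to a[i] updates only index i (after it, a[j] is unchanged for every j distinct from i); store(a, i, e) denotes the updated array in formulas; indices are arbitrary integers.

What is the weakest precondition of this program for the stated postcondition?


Working backward. After the program, the postcondition 2*mem[e] = 8 and a[lim + 1] - 7 = -3 must hold; in canonical form it is 2*mem[e] = 8 and a[lim + 1] = 4.
Before e := cnt - 5: 2*mem[cnt - 5] = 8 and a[lim + 1] = 4
Before mem[lim + 3] := cnt - 6: 2*store(mem, lim + 3, cnt - 6)[cnt - 5] = 8 and a[lim + 1] = 4
Answer: WP = 2*store(mem, lim + 3, cnt - 6)[cnt - 5] = 8 and a[lim + 1] = 4


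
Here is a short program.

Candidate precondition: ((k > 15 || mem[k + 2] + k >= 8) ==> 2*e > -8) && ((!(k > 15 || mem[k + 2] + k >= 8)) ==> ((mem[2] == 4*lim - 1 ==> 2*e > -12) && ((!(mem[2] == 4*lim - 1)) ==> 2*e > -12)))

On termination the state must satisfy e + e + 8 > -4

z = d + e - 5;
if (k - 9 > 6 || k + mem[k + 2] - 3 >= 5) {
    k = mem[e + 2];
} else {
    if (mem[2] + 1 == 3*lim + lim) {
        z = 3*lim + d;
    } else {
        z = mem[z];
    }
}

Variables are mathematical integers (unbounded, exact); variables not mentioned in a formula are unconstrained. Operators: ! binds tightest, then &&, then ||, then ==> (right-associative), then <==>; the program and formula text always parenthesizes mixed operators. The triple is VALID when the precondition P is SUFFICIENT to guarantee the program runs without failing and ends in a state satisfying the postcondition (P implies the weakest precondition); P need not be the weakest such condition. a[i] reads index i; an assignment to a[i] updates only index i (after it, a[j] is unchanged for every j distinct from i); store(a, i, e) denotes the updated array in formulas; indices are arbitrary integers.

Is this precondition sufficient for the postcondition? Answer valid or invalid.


Working backward. After the program, the postcondition e + e + 8 > -4 must hold; in canonical form it is 2*e > -12.
Then branch requires 2*e > -12; else branch requires (mem[2] == 4*lim - 1 ==> 2*e > -12) && ((!(mem[2] == 4*lim - 1)) ==> 2*e > -12).
Before the if: ((k > 15 || mem[k + 2] + k >= 8) ==> 2*e > -12) && ((!(k > 15 || mem[k + 2] + k >= 8)) ==> ((mem[2] == 4*lim - 1 ==> 2*e > -12) && ((!(mem[2] == 4*lim - 1)) ==> 2*e > -12)))
Before z := d + e - 5: ((k > 15 || mem[k + 2] + k >= 8) ==> 2*e > -12) && ((!(k > 15 || mem[k + 2] + k >= 8)) ==> ((mem[2] == 4*lim - 1 ==> 2*e > -12) && ((!(mem[2] == 4*lim - 1)) ==> 2*e > -12)))
The weakest precondition is ((k > 15 || mem[k + 2] + k >= 8) ==> 2*e > -12) && ((!(k > 15 || mem[k + 2] + k >= 8)) ==> ((mem[2] == 4*lim - 1 ==> 2*e > -12) && ((!(mem[2] == 4*lim - 1)) ==> 2*e > -12))).
Check whether ((k > 15 || mem[k + 2] + k >= 8) ==> 2*e > -8) && ((!(k > 15 || mem[k + 2] + k >= 8)) ==> ((mem[2] == 4*lim - 1 ==> 2*e > -12) && ((!(mem[2] == 4*lim - 1)) ==> 2*e > -12))) implies it.
Every state satisfying the precondition satisfies the weakest precondition: the implication holds.
Answer: valid


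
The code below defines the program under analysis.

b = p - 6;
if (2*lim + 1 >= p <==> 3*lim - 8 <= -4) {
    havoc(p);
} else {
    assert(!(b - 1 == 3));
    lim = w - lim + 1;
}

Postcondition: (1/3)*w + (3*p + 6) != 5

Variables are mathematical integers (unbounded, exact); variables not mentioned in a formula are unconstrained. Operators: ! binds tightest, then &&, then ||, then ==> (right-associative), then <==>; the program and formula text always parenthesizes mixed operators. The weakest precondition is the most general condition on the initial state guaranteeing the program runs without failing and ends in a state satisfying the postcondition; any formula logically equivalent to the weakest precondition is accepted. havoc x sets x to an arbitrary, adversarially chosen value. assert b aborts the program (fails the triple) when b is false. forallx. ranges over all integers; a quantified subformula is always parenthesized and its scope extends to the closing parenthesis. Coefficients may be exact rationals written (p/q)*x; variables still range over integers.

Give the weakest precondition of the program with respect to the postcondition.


Working backward. After the program, the postcondition (1/3)*w + (3*p + 6) != 5 must hold; in canonical form it is 3*p + (1/3)*w != -1.
Then branch requires forall p_1. 3*p_1 + (1/3)*w != -1; else branch requires (!(b == 4)) && 3*p + (1/3)*w != -1.
Before the if: ((2*lim >= p - 1 <==> 3*lim <= 4) ==> (forall p_1. 3*p_1 + (1/3)*w != -1)) && ((!(2*lim >= p - 1 <==> 3*lim <= 4)) ==> ((!(b == 4)) && 3*p + (1/3)*w != -1))
Before b := p - 6: ((2*lim >= p - 1 <==> 3*lim <= 4) ==> (forall p_1. 3*p_1 + (1/3)*w != -1)) && ((!(2*lim >= p - 1 <==> 3*lim <= 4)) ==> ((!(p == 10)) && 3*p + (1/3)*w != -1))
Answer: WP = ((2*lim >= p - 1 <==> 3*lim <= 4) ==> (forall p_1. 3*p_1 + (1/3)*w != -1)) && ((!(2*lim >= p - 1 <==> 3*lim <= 4)) ==> ((!(p == 10)) && 3*p + (1/3)*w != -1))
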